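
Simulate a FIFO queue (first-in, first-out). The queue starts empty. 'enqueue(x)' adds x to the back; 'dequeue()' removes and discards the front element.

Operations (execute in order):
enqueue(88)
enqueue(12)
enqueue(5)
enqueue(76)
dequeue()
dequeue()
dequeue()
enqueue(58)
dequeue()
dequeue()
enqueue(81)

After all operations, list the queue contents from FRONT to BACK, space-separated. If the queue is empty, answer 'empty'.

Answer: 81

Derivation:
enqueue(88): [88]
enqueue(12): [88, 12]
enqueue(5): [88, 12, 5]
enqueue(76): [88, 12, 5, 76]
dequeue(): [12, 5, 76]
dequeue(): [5, 76]
dequeue(): [76]
enqueue(58): [76, 58]
dequeue(): [58]
dequeue(): []
enqueue(81): [81]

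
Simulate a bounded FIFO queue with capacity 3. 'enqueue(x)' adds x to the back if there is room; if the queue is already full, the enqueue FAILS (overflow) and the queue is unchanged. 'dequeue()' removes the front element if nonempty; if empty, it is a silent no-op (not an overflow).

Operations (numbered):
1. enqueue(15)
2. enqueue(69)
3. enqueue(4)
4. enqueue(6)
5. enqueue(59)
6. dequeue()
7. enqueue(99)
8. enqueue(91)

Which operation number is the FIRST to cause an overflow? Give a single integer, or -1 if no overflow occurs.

Answer: 4

Derivation:
1. enqueue(15): size=1
2. enqueue(69): size=2
3. enqueue(4): size=3
4. enqueue(6): size=3=cap → OVERFLOW (fail)
5. enqueue(59): size=3=cap → OVERFLOW (fail)
6. dequeue(): size=2
7. enqueue(99): size=3
8. enqueue(91): size=3=cap → OVERFLOW (fail)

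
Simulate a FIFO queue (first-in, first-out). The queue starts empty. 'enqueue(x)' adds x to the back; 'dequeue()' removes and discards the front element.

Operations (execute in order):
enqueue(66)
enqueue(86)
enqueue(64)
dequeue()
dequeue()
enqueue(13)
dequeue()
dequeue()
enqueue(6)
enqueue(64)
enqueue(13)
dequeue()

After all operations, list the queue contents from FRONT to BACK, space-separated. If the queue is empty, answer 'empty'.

enqueue(66): [66]
enqueue(86): [66, 86]
enqueue(64): [66, 86, 64]
dequeue(): [86, 64]
dequeue(): [64]
enqueue(13): [64, 13]
dequeue(): [13]
dequeue(): []
enqueue(6): [6]
enqueue(64): [6, 64]
enqueue(13): [6, 64, 13]
dequeue(): [64, 13]

Answer: 64 13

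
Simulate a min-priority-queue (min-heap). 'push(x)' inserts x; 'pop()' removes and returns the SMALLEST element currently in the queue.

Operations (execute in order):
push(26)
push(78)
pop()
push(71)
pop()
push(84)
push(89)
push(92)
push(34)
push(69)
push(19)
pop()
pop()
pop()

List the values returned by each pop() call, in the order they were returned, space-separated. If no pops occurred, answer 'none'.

push(26): heap contents = [26]
push(78): heap contents = [26, 78]
pop() → 26: heap contents = [78]
push(71): heap contents = [71, 78]
pop() → 71: heap contents = [78]
push(84): heap contents = [78, 84]
push(89): heap contents = [78, 84, 89]
push(92): heap contents = [78, 84, 89, 92]
push(34): heap contents = [34, 78, 84, 89, 92]
push(69): heap contents = [34, 69, 78, 84, 89, 92]
push(19): heap contents = [19, 34, 69, 78, 84, 89, 92]
pop() → 19: heap contents = [34, 69, 78, 84, 89, 92]
pop() → 34: heap contents = [69, 78, 84, 89, 92]
pop() → 69: heap contents = [78, 84, 89, 92]

Answer: 26 71 19 34 69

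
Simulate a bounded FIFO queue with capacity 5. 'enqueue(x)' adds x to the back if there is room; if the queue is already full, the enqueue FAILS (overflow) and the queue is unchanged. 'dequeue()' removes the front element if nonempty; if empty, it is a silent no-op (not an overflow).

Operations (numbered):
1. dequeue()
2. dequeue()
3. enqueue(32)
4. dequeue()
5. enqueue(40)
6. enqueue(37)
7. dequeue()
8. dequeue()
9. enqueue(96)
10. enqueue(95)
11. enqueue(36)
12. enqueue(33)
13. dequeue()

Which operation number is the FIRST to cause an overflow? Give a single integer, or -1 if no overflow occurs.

Answer: -1

Derivation:
1. dequeue(): empty, no-op, size=0
2. dequeue(): empty, no-op, size=0
3. enqueue(32): size=1
4. dequeue(): size=0
5. enqueue(40): size=1
6. enqueue(37): size=2
7. dequeue(): size=1
8. dequeue(): size=0
9. enqueue(96): size=1
10. enqueue(95): size=2
11. enqueue(36): size=3
12. enqueue(33): size=4
13. dequeue(): size=3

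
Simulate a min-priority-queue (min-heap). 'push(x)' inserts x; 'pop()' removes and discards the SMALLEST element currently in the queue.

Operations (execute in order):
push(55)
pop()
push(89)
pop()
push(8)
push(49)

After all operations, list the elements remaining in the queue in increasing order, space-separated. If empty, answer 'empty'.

Answer: 8 49

Derivation:
push(55): heap contents = [55]
pop() → 55: heap contents = []
push(89): heap contents = [89]
pop() → 89: heap contents = []
push(8): heap contents = [8]
push(49): heap contents = [8, 49]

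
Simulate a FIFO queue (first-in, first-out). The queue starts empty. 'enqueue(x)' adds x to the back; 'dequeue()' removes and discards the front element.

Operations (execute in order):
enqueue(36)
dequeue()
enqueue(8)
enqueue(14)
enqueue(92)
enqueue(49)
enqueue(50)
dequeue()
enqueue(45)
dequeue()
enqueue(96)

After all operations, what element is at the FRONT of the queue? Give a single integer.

Answer: 92

Derivation:
enqueue(36): queue = [36]
dequeue(): queue = []
enqueue(8): queue = [8]
enqueue(14): queue = [8, 14]
enqueue(92): queue = [8, 14, 92]
enqueue(49): queue = [8, 14, 92, 49]
enqueue(50): queue = [8, 14, 92, 49, 50]
dequeue(): queue = [14, 92, 49, 50]
enqueue(45): queue = [14, 92, 49, 50, 45]
dequeue(): queue = [92, 49, 50, 45]
enqueue(96): queue = [92, 49, 50, 45, 96]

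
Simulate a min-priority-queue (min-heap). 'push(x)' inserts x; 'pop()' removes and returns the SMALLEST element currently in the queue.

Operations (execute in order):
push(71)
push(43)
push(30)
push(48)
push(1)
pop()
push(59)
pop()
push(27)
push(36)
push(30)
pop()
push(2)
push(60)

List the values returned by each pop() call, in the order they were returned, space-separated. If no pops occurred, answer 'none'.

push(71): heap contents = [71]
push(43): heap contents = [43, 71]
push(30): heap contents = [30, 43, 71]
push(48): heap contents = [30, 43, 48, 71]
push(1): heap contents = [1, 30, 43, 48, 71]
pop() → 1: heap contents = [30, 43, 48, 71]
push(59): heap contents = [30, 43, 48, 59, 71]
pop() → 30: heap contents = [43, 48, 59, 71]
push(27): heap contents = [27, 43, 48, 59, 71]
push(36): heap contents = [27, 36, 43, 48, 59, 71]
push(30): heap contents = [27, 30, 36, 43, 48, 59, 71]
pop() → 27: heap contents = [30, 36, 43, 48, 59, 71]
push(2): heap contents = [2, 30, 36, 43, 48, 59, 71]
push(60): heap contents = [2, 30, 36, 43, 48, 59, 60, 71]

Answer: 1 30 27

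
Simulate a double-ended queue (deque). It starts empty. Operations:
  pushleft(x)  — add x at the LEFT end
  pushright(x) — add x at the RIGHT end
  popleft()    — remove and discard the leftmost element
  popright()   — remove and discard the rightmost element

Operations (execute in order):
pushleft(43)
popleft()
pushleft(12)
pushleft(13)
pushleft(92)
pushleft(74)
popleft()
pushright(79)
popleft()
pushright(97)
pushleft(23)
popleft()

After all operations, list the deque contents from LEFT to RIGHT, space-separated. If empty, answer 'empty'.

Answer: 13 12 79 97

Derivation:
pushleft(43): [43]
popleft(): []
pushleft(12): [12]
pushleft(13): [13, 12]
pushleft(92): [92, 13, 12]
pushleft(74): [74, 92, 13, 12]
popleft(): [92, 13, 12]
pushright(79): [92, 13, 12, 79]
popleft(): [13, 12, 79]
pushright(97): [13, 12, 79, 97]
pushleft(23): [23, 13, 12, 79, 97]
popleft(): [13, 12, 79, 97]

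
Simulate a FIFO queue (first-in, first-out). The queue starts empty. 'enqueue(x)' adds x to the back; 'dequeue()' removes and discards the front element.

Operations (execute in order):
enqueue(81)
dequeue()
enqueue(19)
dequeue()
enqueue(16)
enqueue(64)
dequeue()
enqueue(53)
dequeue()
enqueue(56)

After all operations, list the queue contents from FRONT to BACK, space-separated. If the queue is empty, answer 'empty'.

enqueue(81): [81]
dequeue(): []
enqueue(19): [19]
dequeue(): []
enqueue(16): [16]
enqueue(64): [16, 64]
dequeue(): [64]
enqueue(53): [64, 53]
dequeue(): [53]
enqueue(56): [53, 56]

Answer: 53 56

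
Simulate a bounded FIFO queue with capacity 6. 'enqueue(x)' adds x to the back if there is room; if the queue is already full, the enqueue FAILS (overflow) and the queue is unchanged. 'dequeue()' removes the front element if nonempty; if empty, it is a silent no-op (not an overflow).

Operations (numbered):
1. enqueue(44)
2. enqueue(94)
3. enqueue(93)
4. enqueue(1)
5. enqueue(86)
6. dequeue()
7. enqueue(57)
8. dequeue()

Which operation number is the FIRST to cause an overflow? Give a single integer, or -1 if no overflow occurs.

Answer: -1

Derivation:
1. enqueue(44): size=1
2. enqueue(94): size=2
3. enqueue(93): size=3
4. enqueue(1): size=4
5. enqueue(86): size=5
6. dequeue(): size=4
7. enqueue(57): size=5
8. dequeue(): size=4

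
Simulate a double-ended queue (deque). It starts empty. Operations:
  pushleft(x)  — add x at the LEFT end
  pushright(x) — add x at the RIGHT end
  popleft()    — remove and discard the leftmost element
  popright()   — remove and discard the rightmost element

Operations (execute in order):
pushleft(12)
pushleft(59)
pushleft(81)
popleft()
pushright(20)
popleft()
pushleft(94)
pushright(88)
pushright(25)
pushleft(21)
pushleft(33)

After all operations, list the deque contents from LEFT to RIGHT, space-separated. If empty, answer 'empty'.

Answer: 33 21 94 12 20 88 25

Derivation:
pushleft(12): [12]
pushleft(59): [59, 12]
pushleft(81): [81, 59, 12]
popleft(): [59, 12]
pushright(20): [59, 12, 20]
popleft(): [12, 20]
pushleft(94): [94, 12, 20]
pushright(88): [94, 12, 20, 88]
pushright(25): [94, 12, 20, 88, 25]
pushleft(21): [21, 94, 12, 20, 88, 25]
pushleft(33): [33, 21, 94, 12, 20, 88, 25]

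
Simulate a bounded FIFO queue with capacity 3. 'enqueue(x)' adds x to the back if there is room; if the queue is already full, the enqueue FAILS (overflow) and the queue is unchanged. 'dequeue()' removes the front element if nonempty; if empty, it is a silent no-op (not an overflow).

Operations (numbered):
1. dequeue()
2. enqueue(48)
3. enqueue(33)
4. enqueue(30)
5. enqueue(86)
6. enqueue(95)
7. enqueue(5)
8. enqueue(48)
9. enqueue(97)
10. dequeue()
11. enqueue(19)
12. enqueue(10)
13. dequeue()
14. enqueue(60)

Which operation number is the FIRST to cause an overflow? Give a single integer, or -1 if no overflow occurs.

1. dequeue(): empty, no-op, size=0
2. enqueue(48): size=1
3. enqueue(33): size=2
4. enqueue(30): size=3
5. enqueue(86): size=3=cap → OVERFLOW (fail)
6. enqueue(95): size=3=cap → OVERFLOW (fail)
7. enqueue(5): size=3=cap → OVERFLOW (fail)
8. enqueue(48): size=3=cap → OVERFLOW (fail)
9. enqueue(97): size=3=cap → OVERFLOW (fail)
10. dequeue(): size=2
11. enqueue(19): size=3
12. enqueue(10): size=3=cap → OVERFLOW (fail)
13. dequeue(): size=2
14. enqueue(60): size=3

Answer: 5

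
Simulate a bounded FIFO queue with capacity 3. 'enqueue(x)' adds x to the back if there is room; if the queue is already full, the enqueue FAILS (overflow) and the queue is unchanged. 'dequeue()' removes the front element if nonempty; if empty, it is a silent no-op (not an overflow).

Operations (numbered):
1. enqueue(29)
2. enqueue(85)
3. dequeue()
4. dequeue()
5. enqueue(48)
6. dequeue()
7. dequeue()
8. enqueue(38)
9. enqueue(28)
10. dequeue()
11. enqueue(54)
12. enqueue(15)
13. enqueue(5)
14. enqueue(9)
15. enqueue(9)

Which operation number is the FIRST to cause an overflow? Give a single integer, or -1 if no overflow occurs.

Answer: 13

Derivation:
1. enqueue(29): size=1
2. enqueue(85): size=2
3. dequeue(): size=1
4. dequeue(): size=0
5. enqueue(48): size=1
6. dequeue(): size=0
7. dequeue(): empty, no-op, size=0
8. enqueue(38): size=1
9. enqueue(28): size=2
10. dequeue(): size=1
11. enqueue(54): size=2
12. enqueue(15): size=3
13. enqueue(5): size=3=cap → OVERFLOW (fail)
14. enqueue(9): size=3=cap → OVERFLOW (fail)
15. enqueue(9): size=3=cap → OVERFLOW (fail)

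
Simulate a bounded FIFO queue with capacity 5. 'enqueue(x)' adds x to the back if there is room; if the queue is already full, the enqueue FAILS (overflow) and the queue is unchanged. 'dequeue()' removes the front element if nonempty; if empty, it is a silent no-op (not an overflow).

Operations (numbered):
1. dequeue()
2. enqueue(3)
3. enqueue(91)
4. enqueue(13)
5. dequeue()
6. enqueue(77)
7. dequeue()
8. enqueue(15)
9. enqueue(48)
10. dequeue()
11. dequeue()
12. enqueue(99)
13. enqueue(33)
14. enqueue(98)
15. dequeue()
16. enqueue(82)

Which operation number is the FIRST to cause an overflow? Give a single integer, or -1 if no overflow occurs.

Answer: -1

Derivation:
1. dequeue(): empty, no-op, size=0
2. enqueue(3): size=1
3. enqueue(91): size=2
4. enqueue(13): size=3
5. dequeue(): size=2
6. enqueue(77): size=3
7. dequeue(): size=2
8. enqueue(15): size=3
9. enqueue(48): size=4
10. dequeue(): size=3
11. dequeue(): size=2
12. enqueue(99): size=3
13. enqueue(33): size=4
14. enqueue(98): size=5
15. dequeue(): size=4
16. enqueue(82): size=5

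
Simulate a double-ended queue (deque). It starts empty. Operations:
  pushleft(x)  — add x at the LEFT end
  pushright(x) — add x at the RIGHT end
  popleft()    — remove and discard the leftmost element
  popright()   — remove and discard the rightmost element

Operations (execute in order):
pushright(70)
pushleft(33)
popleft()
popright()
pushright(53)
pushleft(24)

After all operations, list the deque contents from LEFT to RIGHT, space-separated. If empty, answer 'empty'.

pushright(70): [70]
pushleft(33): [33, 70]
popleft(): [70]
popright(): []
pushright(53): [53]
pushleft(24): [24, 53]

Answer: 24 53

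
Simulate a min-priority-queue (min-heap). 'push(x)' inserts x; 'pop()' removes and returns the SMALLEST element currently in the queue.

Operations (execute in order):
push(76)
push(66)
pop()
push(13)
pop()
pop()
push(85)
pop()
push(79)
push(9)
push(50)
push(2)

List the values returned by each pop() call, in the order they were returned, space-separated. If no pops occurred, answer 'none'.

Answer: 66 13 76 85

Derivation:
push(76): heap contents = [76]
push(66): heap contents = [66, 76]
pop() → 66: heap contents = [76]
push(13): heap contents = [13, 76]
pop() → 13: heap contents = [76]
pop() → 76: heap contents = []
push(85): heap contents = [85]
pop() → 85: heap contents = []
push(79): heap contents = [79]
push(9): heap contents = [9, 79]
push(50): heap contents = [9, 50, 79]
push(2): heap contents = [2, 9, 50, 79]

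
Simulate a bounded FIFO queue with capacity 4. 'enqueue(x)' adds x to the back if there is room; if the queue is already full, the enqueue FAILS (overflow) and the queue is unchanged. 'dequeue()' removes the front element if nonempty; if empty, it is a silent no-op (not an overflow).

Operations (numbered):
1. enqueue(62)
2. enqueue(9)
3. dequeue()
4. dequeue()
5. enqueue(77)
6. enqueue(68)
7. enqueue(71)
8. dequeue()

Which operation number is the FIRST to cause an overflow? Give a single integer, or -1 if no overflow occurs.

Answer: -1

Derivation:
1. enqueue(62): size=1
2. enqueue(9): size=2
3. dequeue(): size=1
4. dequeue(): size=0
5. enqueue(77): size=1
6. enqueue(68): size=2
7. enqueue(71): size=3
8. dequeue(): size=2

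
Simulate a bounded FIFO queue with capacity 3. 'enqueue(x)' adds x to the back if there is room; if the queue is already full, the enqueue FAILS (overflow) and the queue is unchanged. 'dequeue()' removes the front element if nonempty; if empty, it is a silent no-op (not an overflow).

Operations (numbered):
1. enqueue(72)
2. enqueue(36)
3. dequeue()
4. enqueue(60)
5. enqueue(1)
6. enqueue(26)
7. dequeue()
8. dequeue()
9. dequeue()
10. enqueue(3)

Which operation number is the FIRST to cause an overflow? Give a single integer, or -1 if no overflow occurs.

Answer: 6

Derivation:
1. enqueue(72): size=1
2. enqueue(36): size=2
3. dequeue(): size=1
4. enqueue(60): size=2
5. enqueue(1): size=3
6. enqueue(26): size=3=cap → OVERFLOW (fail)
7. dequeue(): size=2
8. dequeue(): size=1
9. dequeue(): size=0
10. enqueue(3): size=1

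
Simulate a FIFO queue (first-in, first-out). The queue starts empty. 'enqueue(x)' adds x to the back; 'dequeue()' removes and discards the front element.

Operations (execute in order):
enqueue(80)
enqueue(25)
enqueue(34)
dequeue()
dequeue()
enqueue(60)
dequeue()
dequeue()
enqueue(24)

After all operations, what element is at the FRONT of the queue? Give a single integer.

Answer: 24

Derivation:
enqueue(80): queue = [80]
enqueue(25): queue = [80, 25]
enqueue(34): queue = [80, 25, 34]
dequeue(): queue = [25, 34]
dequeue(): queue = [34]
enqueue(60): queue = [34, 60]
dequeue(): queue = [60]
dequeue(): queue = []
enqueue(24): queue = [24]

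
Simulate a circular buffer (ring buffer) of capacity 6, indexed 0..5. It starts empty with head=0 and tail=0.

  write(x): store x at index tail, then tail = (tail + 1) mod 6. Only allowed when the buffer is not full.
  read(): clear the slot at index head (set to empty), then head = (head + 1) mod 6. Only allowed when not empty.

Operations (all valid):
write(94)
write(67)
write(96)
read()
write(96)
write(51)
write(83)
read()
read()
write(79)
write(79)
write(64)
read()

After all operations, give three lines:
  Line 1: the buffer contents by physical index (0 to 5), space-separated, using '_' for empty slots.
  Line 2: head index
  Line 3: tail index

write(94): buf=[94 _ _ _ _ _], head=0, tail=1, size=1
write(67): buf=[94 67 _ _ _ _], head=0, tail=2, size=2
write(96): buf=[94 67 96 _ _ _], head=0, tail=3, size=3
read(): buf=[_ 67 96 _ _ _], head=1, tail=3, size=2
write(96): buf=[_ 67 96 96 _ _], head=1, tail=4, size=3
write(51): buf=[_ 67 96 96 51 _], head=1, tail=5, size=4
write(83): buf=[_ 67 96 96 51 83], head=1, tail=0, size=5
read(): buf=[_ _ 96 96 51 83], head=2, tail=0, size=4
read(): buf=[_ _ _ 96 51 83], head=3, tail=0, size=3
write(79): buf=[79 _ _ 96 51 83], head=3, tail=1, size=4
write(79): buf=[79 79 _ 96 51 83], head=3, tail=2, size=5
write(64): buf=[79 79 64 96 51 83], head=3, tail=3, size=6
read(): buf=[79 79 64 _ 51 83], head=4, tail=3, size=5

Answer: 79 79 64 _ 51 83
4
3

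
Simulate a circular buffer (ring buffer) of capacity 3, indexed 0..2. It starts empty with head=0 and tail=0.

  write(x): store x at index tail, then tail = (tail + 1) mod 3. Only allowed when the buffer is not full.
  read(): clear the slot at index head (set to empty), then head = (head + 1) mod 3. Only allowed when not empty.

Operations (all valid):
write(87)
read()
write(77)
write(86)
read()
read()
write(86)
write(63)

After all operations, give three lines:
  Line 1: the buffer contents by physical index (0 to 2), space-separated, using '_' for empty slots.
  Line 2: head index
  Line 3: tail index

Answer: 86 63 _
0
2

Derivation:
write(87): buf=[87 _ _], head=0, tail=1, size=1
read(): buf=[_ _ _], head=1, tail=1, size=0
write(77): buf=[_ 77 _], head=1, tail=2, size=1
write(86): buf=[_ 77 86], head=1, tail=0, size=2
read(): buf=[_ _ 86], head=2, tail=0, size=1
read(): buf=[_ _ _], head=0, tail=0, size=0
write(86): buf=[86 _ _], head=0, tail=1, size=1
write(63): buf=[86 63 _], head=0, tail=2, size=2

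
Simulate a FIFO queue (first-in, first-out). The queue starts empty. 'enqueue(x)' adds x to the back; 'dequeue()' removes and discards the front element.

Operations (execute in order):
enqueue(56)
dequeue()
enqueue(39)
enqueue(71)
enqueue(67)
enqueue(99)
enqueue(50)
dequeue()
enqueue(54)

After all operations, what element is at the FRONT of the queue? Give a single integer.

Answer: 71

Derivation:
enqueue(56): queue = [56]
dequeue(): queue = []
enqueue(39): queue = [39]
enqueue(71): queue = [39, 71]
enqueue(67): queue = [39, 71, 67]
enqueue(99): queue = [39, 71, 67, 99]
enqueue(50): queue = [39, 71, 67, 99, 50]
dequeue(): queue = [71, 67, 99, 50]
enqueue(54): queue = [71, 67, 99, 50, 54]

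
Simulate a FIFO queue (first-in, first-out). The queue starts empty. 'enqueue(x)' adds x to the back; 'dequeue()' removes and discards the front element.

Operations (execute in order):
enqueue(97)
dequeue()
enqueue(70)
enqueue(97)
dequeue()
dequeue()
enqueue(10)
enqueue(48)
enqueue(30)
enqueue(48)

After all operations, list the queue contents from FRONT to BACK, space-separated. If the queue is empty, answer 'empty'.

Answer: 10 48 30 48

Derivation:
enqueue(97): [97]
dequeue(): []
enqueue(70): [70]
enqueue(97): [70, 97]
dequeue(): [97]
dequeue(): []
enqueue(10): [10]
enqueue(48): [10, 48]
enqueue(30): [10, 48, 30]
enqueue(48): [10, 48, 30, 48]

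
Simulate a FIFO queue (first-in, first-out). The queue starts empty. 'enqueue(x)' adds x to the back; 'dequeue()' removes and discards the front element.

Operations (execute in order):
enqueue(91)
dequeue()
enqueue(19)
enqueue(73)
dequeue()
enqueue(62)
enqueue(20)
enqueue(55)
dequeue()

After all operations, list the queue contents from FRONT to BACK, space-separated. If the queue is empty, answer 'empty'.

enqueue(91): [91]
dequeue(): []
enqueue(19): [19]
enqueue(73): [19, 73]
dequeue(): [73]
enqueue(62): [73, 62]
enqueue(20): [73, 62, 20]
enqueue(55): [73, 62, 20, 55]
dequeue(): [62, 20, 55]

Answer: 62 20 55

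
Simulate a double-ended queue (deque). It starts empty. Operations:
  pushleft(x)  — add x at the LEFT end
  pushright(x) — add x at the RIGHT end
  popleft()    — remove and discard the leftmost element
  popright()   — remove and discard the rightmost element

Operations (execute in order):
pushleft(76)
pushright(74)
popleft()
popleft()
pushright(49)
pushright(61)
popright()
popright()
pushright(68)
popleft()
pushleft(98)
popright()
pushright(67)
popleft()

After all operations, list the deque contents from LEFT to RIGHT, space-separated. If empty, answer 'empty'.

pushleft(76): [76]
pushright(74): [76, 74]
popleft(): [74]
popleft(): []
pushright(49): [49]
pushright(61): [49, 61]
popright(): [49]
popright(): []
pushright(68): [68]
popleft(): []
pushleft(98): [98]
popright(): []
pushright(67): [67]
popleft(): []

Answer: empty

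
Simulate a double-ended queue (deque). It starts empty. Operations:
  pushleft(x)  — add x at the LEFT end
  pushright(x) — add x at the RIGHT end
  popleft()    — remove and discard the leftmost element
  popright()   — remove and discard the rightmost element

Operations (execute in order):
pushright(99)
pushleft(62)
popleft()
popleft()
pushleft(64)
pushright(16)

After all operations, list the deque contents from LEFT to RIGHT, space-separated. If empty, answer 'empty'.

pushright(99): [99]
pushleft(62): [62, 99]
popleft(): [99]
popleft(): []
pushleft(64): [64]
pushright(16): [64, 16]

Answer: 64 16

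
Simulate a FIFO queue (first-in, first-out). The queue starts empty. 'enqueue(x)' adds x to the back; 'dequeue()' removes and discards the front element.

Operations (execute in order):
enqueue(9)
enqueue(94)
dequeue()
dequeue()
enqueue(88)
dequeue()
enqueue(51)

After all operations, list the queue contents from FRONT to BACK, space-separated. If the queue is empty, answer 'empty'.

Answer: 51

Derivation:
enqueue(9): [9]
enqueue(94): [9, 94]
dequeue(): [94]
dequeue(): []
enqueue(88): [88]
dequeue(): []
enqueue(51): [51]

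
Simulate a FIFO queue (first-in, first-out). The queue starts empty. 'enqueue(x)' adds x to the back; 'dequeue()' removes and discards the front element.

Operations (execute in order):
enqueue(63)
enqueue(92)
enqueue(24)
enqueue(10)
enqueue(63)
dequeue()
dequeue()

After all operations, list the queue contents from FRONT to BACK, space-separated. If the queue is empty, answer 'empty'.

enqueue(63): [63]
enqueue(92): [63, 92]
enqueue(24): [63, 92, 24]
enqueue(10): [63, 92, 24, 10]
enqueue(63): [63, 92, 24, 10, 63]
dequeue(): [92, 24, 10, 63]
dequeue(): [24, 10, 63]

Answer: 24 10 63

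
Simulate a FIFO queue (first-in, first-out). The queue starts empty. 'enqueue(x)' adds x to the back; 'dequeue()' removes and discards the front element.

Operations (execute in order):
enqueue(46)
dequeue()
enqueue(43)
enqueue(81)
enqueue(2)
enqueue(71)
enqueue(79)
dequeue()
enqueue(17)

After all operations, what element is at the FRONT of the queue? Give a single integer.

enqueue(46): queue = [46]
dequeue(): queue = []
enqueue(43): queue = [43]
enqueue(81): queue = [43, 81]
enqueue(2): queue = [43, 81, 2]
enqueue(71): queue = [43, 81, 2, 71]
enqueue(79): queue = [43, 81, 2, 71, 79]
dequeue(): queue = [81, 2, 71, 79]
enqueue(17): queue = [81, 2, 71, 79, 17]

Answer: 81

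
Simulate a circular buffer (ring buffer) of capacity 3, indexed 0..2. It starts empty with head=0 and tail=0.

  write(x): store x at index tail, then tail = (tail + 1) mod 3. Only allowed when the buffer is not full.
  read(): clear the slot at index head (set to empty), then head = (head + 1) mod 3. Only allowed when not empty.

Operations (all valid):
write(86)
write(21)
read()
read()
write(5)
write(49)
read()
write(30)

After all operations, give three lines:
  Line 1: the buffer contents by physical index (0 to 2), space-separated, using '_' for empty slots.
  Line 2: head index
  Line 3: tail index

Answer: 49 30 _
0
2

Derivation:
write(86): buf=[86 _ _], head=0, tail=1, size=1
write(21): buf=[86 21 _], head=0, tail=2, size=2
read(): buf=[_ 21 _], head=1, tail=2, size=1
read(): buf=[_ _ _], head=2, tail=2, size=0
write(5): buf=[_ _ 5], head=2, tail=0, size=1
write(49): buf=[49 _ 5], head=2, tail=1, size=2
read(): buf=[49 _ _], head=0, tail=1, size=1
write(30): buf=[49 30 _], head=0, tail=2, size=2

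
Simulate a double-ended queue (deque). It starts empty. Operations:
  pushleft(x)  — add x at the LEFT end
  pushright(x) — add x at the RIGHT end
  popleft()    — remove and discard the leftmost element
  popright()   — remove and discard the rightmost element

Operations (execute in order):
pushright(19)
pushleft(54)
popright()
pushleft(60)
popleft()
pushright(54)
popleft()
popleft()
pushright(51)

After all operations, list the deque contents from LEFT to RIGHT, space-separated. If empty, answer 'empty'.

pushright(19): [19]
pushleft(54): [54, 19]
popright(): [54]
pushleft(60): [60, 54]
popleft(): [54]
pushright(54): [54, 54]
popleft(): [54]
popleft(): []
pushright(51): [51]

Answer: 51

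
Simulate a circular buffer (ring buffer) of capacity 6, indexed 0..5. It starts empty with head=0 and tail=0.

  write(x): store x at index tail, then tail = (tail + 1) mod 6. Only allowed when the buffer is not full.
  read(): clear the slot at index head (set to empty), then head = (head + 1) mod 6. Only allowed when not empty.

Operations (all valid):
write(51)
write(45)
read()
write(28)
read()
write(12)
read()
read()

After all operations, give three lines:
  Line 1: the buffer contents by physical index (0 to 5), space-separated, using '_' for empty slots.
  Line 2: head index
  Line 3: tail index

write(51): buf=[51 _ _ _ _ _], head=0, tail=1, size=1
write(45): buf=[51 45 _ _ _ _], head=0, tail=2, size=2
read(): buf=[_ 45 _ _ _ _], head=1, tail=2, size=1
write(28): buf=[_ 45 28 _ _ _], head=1, tail=3, size=2
read(): buf=[_ _ 28 _ _ _], head=2, tail=3, size=1
write(12): buf=[_ _ 28 12 _ _], head=2, tail=4, size=2
read(): buf=[_ _ _ 12 _ _], head=3, tail=4, size=1
read(): buf=[_ _ _ _ _ _], head=4, tail=4, size=0

Answer: _ _ _ _ _ _
4
4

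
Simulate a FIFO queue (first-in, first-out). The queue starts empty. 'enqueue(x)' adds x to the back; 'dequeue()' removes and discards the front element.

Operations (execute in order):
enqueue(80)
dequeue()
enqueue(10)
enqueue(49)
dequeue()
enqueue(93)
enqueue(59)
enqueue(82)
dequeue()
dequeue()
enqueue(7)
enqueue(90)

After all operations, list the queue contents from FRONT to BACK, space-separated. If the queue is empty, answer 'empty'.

Answer: 59 82 7 90

Derivation:
enqueue(80): [80]
dequeue(): []
enqueue(10): [10]
enqueue(49): [10, 49]
dequeue(): [49]
enqueue(93): [49, 93]
enqueue(59): [49, 93, 59]
enqueue(82): [49, 93, 59, 82]
dequeue(): [93, 59, 82]
dequeue(): [59, 82]
enqueue(7): [59, 82, 7]
enqueue(90): [59, 82, 7, 90]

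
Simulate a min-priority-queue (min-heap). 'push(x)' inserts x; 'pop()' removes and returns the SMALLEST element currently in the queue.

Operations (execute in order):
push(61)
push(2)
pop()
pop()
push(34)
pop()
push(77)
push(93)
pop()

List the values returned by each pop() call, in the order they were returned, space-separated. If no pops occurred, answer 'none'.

push(61): heap contents = [61]
push(2): heap contents = [2, 61]
pop() → 2: heap contents = [61]
pop() → 61: heap contents = []
push(34): heap contents = [34]
pop() → 34: heap contents = []
push(77): heap contents = [77]
push(93): heap contents = [77, 93]
pop() → 77: heap contents = [93]

Answer: 2 61 34 77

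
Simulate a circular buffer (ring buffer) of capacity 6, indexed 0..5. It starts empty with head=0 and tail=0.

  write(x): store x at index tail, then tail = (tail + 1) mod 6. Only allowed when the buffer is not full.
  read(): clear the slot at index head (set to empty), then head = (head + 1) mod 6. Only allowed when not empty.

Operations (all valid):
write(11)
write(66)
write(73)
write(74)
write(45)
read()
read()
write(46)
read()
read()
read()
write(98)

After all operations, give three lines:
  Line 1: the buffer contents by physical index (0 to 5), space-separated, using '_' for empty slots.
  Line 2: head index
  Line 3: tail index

write(11): buf=[11 _ _ _ _ _], head=0, tail=1, size=1
write(66): buf=[11 66 _ _ _ _], head=0, tail=2, size=2
write(73): buf=[11 66 73 _ _ _], head=0, tail=3, size=3
write(74): buf=[11 66 73 74 _ _], head=0, tail=4, size=4
write(45): buf=[11 66 73 74 45 _], head=0, tail=5, size=5
read(): buf=[_ 66 73 74 45 _], head=1, tail=5, size=4
read(): buf=[_ _ 73 74 45 _], head=2, tail=5, size=3
write(46): buf=[_ _ 73 74 45 46], head=2, tail=0, size=4
read(): buf=[_ _ _ 74 45 46], head=3, tail=0, size=3
read(): buf=[_ _ _ _ 45 46], head=4, tail=0, size=2
read(): buf=[_ _ _ _ _ 46], head=5, tail=0, size=1
write(98): buf=[98 _ _ _ _ 46], head=5, tail=1, size=2

Answer: 98 _ _ _ _ 46
5
1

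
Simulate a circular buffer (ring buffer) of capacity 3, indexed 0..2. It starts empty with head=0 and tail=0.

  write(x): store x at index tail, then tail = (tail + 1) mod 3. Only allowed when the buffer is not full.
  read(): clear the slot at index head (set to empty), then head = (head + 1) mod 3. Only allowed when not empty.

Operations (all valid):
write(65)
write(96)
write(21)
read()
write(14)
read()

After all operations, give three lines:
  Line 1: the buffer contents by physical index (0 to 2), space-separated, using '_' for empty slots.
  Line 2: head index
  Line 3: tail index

write(65): buf=[65 _ _], head=0, tail=1, size=1
write(96): buf=[65 96 _], head=0, tail=2, size=2
write(21): buf=[65 96 21], head=0, tail=0, size=3
read(): buf=[_ 96 21], head=1, tail=0, size=2
write(14): buf=[14 96 21], head=1, tail=1, size=3
read(): buf=[14 _ 21], head=2, tail=1, size=2

Answer: 14 _ 21
2
1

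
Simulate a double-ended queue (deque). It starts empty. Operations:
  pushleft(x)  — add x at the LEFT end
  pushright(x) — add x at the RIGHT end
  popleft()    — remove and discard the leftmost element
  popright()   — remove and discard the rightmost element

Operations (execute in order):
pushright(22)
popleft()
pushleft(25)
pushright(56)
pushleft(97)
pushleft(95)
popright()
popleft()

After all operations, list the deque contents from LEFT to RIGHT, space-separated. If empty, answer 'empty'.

Answer: 97 25

Derivation:
pushright(22): [22]
popleft(): []
pushleft(25): [25]
pushright(56): [25, 56]
pushleft(97): [97, 25, 56]
pushleft(95): [95, 97, 25, 56]
popright(): [95, 97, 25]
popleft(): [97, 25]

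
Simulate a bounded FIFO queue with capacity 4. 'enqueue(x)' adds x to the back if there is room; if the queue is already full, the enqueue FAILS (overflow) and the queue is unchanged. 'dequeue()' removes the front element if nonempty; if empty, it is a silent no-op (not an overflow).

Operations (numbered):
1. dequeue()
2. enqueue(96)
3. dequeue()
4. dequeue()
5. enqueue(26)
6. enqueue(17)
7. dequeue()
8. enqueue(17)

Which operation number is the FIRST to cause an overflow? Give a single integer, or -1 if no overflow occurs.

1. dequeue(): empty, no-op, size=0
2. enqueue(96): size=1
3. dequeue(): size=0
4. dequeue(): empty, no-op, size=0
5. enqueue(26): size=1
6. enqueue(17): size=2
7. dequeue(): size=1
8. enqueue(17): size=2

Answer: -1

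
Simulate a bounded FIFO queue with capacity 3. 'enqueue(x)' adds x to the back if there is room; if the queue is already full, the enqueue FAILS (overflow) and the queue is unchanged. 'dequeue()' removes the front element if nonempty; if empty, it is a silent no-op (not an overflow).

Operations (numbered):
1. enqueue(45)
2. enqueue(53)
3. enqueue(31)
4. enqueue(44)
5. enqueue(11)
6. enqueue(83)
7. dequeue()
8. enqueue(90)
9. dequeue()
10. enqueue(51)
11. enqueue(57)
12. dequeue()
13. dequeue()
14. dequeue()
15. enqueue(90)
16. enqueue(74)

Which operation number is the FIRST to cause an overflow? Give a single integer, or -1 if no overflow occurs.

Answer: 4

Derivation:
1. enqueue(45): size=1
2. enqueue(53): size=2
3. enqueue(31): size=3
4. enqueue(44): size=3=cap → OVERFLOW (fail)
5. enqueue(11): size=3=cap → OVERFLOW (fail)
6. enqueue(83): size=3=cap → OVERFLOW (fail)
7. dequeue(): size=2
8. enqueue(90): size=3
9. dequeue(): size=2
10. enqueue(51): size=3
11. enqueue(57): size=3=cap → OVERFLOW (fail)
12. dequeue(): size=2
13. dequeue(): size=1
14. dequeue(): size=0
15. enqueue(90): size=1
16. enqueue(74): size=2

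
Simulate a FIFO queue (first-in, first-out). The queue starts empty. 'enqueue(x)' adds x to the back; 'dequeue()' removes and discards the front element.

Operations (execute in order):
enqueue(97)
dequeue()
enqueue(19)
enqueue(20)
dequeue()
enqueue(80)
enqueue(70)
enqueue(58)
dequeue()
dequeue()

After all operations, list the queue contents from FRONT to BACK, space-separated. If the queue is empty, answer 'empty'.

Answer: 70 58

Derivation:
enqueue(97): [97]
dequeue(): []
enqueue(19): [19]
enqueue(20): [19, 20]
dequeue(): [20]
enqueue(80): [20, 80]
enqueue(70): [20, 80, 70]
enqueue(58): [20, 80, 70, 58]
dequeue(): [80, 70, 58]
dequeue(): [70, 58]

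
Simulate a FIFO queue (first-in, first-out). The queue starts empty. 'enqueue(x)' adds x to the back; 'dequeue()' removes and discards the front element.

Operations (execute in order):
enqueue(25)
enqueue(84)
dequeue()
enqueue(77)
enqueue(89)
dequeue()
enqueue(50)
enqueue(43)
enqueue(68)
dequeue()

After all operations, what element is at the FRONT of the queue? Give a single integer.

enqueue(25): queue = [25]
enqueue(84): queue = [25, 84]
dequeue(): queue = [84]
enqueue(77): queue = [84, 77]
enqueue(89): queue = [84, 77, 89]
dequeue(): queue = [77, 89]
enqueue(50): queue = [77, 89, 50]
enqueue(43): queue = [77, 89, 50, 43]
enqueue(68): queue = [77, 89, 50, 43, 68]
dequeue(): queue = [89, 50, 43, 68]

Answer: 89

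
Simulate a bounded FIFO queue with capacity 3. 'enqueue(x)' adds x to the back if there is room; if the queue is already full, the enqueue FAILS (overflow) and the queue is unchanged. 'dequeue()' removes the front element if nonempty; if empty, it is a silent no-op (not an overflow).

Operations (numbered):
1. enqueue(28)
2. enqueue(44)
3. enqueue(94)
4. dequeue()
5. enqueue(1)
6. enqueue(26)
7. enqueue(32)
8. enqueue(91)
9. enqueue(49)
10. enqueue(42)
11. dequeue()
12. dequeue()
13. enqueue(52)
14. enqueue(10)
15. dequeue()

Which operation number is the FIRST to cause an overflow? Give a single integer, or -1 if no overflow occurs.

1. enqueue(28): size=1
2. enqueue(44): size=2
3. enqueue(94): size=3
4. dequeue(): size=2
5. enqueue(1): size=3
6. enqueue(26): size=3=cap → OVERFLOW (fail)
7. enqueue(32): size=3=cap → OVERFLOW (fail)
8. enqueue(91): size=3=cap → OVERFLOW (fail)
9. enqueue(49): size=3=cap → OVERFLOW (fail)
10. enqueue(42): size=3=cap → OVERFLOW (fail)
11. dequeue(): size=2
12. dequeue(): size=1
13. enqueue(52): size=2
14. enqueue(10): size=3
15. dequeue(): size=2

Answer: 6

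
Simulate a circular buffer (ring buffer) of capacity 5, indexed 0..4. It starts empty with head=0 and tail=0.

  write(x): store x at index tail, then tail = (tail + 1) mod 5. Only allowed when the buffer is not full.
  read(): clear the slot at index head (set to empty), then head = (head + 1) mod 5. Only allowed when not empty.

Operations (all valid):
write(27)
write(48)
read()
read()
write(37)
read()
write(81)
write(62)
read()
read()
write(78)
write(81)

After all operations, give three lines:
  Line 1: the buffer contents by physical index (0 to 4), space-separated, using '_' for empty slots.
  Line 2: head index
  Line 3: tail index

write(27): buf=[27 _ _ _ _], head=0, tail=1, size=1
write(48): buf=[27 48 _ _ _], head=0, tail=2, size=2
read(): buf=[_ 48 _ _ _], head=1, tail=2, size=1
read(): buf=[_ _ _ _ _], head=2, tail=2, size=0
write(37): buf=[_ _ 37 _ _], head=2, tail=3, size=1
read(): buf=[_ _ _ _ _], head=3, tail=3, size=0
write(81): buf=[_ _ _ 81 _], head=3, tail=4, size=1
write(62): buf=[_ _ _ 81 62], head=3, tail=0, size=2
read(): buf=[_ _ _ _ 62], head=4, tail=0, size=1
read(): buf=[_ _ _ _ _], head=0, tail=0, size=0
write(78): buf=[78 _ _ _ _], head=0, tail=1, size=1
write(81): buf=[78 81 _ _ _], head=0, tail=2, size=2

Answer: 78 81 _ _ _
0
2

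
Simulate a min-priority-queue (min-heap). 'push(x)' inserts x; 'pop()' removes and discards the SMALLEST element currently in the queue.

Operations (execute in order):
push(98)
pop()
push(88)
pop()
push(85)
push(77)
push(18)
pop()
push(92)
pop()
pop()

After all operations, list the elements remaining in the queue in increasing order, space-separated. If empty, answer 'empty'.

Answer: 92

Derivation:
push(98): heap contents = [98]
pop() → 98: heap contents = []
push(88): heap contents = [88]
pop() → 88: heap contents = []
push(85): heap contents = [85]
push(77): heap contents = [77, 85]
push(18): heap contents = [18, 77, 85]
pop() → 18: heap contents = [77, 85]
push(92): heap contents = [77, 85, 92]
pop() → 77: heap contents = [85, 92]
pop() → 85: heap contents = [92]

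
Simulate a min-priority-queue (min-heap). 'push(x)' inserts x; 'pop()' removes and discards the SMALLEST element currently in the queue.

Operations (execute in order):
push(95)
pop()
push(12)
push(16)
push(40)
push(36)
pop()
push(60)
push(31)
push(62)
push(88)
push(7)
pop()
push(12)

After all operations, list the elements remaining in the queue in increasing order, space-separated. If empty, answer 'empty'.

push(95): heap contents = [95]
pop() → 95: heap contents = []
push(12): heap contents = [12]
push(16): heap contents = [12, 16]
push(40): heap contents = [12, 16, 40]
push(36): heap contents = [12, 16, 36, 40]
pop() → 12: heap contents = [16, 36, 40]
push(60): heap contents = [16, 36, 40, 60]
push(31): heap contents = [16, 31, 36, 40, 60]
push(62): heap contents = [16, 31, 36, 40, 60, 62]
push(88): heap contents = [16, 31, 36, 40, 60, 62, 88]
push(7): heap contents = [7, 16, 31, 36, 40, 60, 62, 88]
pop() → 7: heap contents = [16, 31, 36, 40, 60, 62, 88]
push(12): heap contents = [12, 16, 31, 36, 40, 60, 62, 88]

Answer: 12 16 31 36 40 60 62 88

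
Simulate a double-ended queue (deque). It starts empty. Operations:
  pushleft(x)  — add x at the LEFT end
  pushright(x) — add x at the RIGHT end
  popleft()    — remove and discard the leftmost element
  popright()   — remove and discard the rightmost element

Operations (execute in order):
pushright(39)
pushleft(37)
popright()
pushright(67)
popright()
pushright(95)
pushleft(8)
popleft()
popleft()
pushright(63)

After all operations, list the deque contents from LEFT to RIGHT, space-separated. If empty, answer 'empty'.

pushright(39): [39]
pushleft(37): [37, 39]
popright(): [37]
pushright(67): [37, 67]
popright(): [37]
pushright(95): [37, 95]
pushleft(8): [8, 37, 95]
popleft(): [37, 95]
popleft(): [95]
pushright(63): [95, 63]

Answer: 95 63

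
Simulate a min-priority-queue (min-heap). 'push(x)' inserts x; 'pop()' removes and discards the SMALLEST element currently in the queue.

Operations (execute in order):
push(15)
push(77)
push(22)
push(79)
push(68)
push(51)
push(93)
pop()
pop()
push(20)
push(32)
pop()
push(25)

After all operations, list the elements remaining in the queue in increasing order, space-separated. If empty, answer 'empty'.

Answer: 25 32 51 68 77 79 93

Derivation:
push(15): heap contents = [15]
push(77): heap contents = [15, 77]
push(22): heap contents = [15, 22, 77]
push(79): heap contents = [15, 22, 77, 79]
push(68): heap contents = [15, 22, 68, 77, 79]
push(51): heap contents = [15, 22, 51, 68, 77, 79]
push(93): heap contents = [15, 22, 51, 68, 77, 79, 93]
pop() → 15: heap contents = [22, 51, 68, 77, 79, 93]
pop() → 22: heap contents = [51, 68, 77, 79, 93]
push(20): heap contents = [20, 51, 68, 77, 79, 93]
push(32): heap contents = [20, 32, 51, 68, 77, 79, 93]
pop() → 20: heap contents = [32, 51, 68, 77, 79, 93]
push(25): heap contents = [25, 32, 51, 68, 77, 79, 93]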